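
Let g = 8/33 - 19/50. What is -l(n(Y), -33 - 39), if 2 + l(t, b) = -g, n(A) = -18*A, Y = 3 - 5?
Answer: 3073/1650 ≈ 1.8624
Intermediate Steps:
g = -227/1650 (g = 8*(1/33) - 19*1/50 = 8/33 - 19/50 = -227/1650 ≈ -0.13758)
Y = -2
n(A) = -18*A (n(A) = -9*2*A = -18*A)
l(t, b) = -3073/1650 (l(t, b) = -2 - 1*(-227/1650) = -2 + 227/1650 = -3073/1650)
-l(n(Y), -33 - 39) = -1*(-3073/1650) = 3073/1650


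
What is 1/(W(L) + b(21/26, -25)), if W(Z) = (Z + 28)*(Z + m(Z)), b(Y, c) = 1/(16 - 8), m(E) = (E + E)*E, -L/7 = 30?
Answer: -8/128113439 ≈ -6.2445e-8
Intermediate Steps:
L = -210 (L = -7*30 = -210)
m(E) = 2*E**2 (m(E) = (2*E)*E = 2*E**2)
b(Y, c) = 1/8
W(Z) = (28 + Z)*(Z + 2*Z**2) (W(Z) = (Z + 28)*(Z + 2*Z**2) = (28 + Z)*(Z + 2*Z**2))
1/(W(L) + b(21/26, -25)) = 1/(-210*(28 + 2*(-210)**2 + 57*(-210)) + 1/8) = 1/(-210*(28 + 2*44100 - 11970) + 1/8) = 1/(-210*(28 + 88200 - 11970) + 1/8) = 1/(-210*76258 + 1/8) = 1/(-16014180 + 1/8) = 1/(-128113439/8) = -8/128113439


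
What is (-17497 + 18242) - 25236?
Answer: -24491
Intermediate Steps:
(-17497 + 18242) - 25236 = 745 - 25236 = -24491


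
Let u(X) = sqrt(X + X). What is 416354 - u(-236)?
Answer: 416354 - 2*I*sqrt(118) ≈ 4.1635e+5 - 21.726*I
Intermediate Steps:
u(X) = sqrt(2)*sqrt(X) (u(X) = sqrt(2*X) = sqrt(2)*sqrt(X))
416354 - u(-236) = 416354 - sqrt(2)*sqrt(-236) = 416354 - sqrt(2)*2*I*sqrt(59) = 416354 - 2*I*sqrt(118)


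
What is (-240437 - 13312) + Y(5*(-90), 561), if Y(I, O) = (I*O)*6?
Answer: -1768449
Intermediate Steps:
Y(I, O) = 6*I*O
(-240437 - 13312) + Y(5*(-90), 561) = (-240437 - 13312) + 6*(5*(-90))*561 = -253749 + 6*(-450)*561 = -253749 - 1514700 = -1768449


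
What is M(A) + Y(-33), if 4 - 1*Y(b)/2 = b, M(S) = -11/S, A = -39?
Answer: 2897/39 ≈ 74.282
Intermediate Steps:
Y(b) = 8 - 2*b
M(A) + Y(-33) = -11/(-39) + (8 - 2*(-33)) = -11*(-1/39) + (8 + 66) = 11/39 + 74 = 2897/39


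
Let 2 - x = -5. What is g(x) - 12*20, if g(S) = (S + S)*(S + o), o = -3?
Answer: -184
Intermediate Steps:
x = 7 (x = 2 - 1*(-5) = 2 + 5 = 7)
g(S) = 2*S*(-3 + S) (g(S) = (S + S)*(S - 3) = (2*S)*(-3 + S) = 2*S*(-3 + S))
g(x) - 12*20 = 2*7*(-3 + 7) - 12*20 = 2*7*4 - 240 = 56 - 240 = -184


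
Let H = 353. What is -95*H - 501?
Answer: -34036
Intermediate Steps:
-95*H - 501 = -95*353 - 501 = -33535 - 501 = -34036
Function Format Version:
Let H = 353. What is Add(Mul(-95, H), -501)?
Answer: -34036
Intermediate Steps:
Add(Mul(-95, H), -501) = Add(Mul(-95, 353), -501) = Add(-33535, -501) = -34036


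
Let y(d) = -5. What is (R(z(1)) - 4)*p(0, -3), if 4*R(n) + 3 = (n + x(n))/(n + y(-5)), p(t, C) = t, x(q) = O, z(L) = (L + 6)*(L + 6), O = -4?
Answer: 0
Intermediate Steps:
z(L) = (6 + L)² (z(L) = (6 + L)*(6 + L) = (6 + L)²)
x(q) = -4
R(n) = -¾ + (-4 + n)/(4*(-5 + n)) (R(n) = -¾ + ((n - 4)/(n - 5))/4 = -¾ + ((-4 + n)/(-5 + n))/4 = -¾ + (-4 + n)/(4*(-5 + n)))
(R(z(1)) - 4)*p(0, -3) = ((11 - 2*(6 + 1)²)/(4*(-5 + (6 + 1)²)) - 4)*0 = ((11 - 2*7²)/(4*(-5 + 7²)) - 4)*0 = ((11 - 2*49)/(4*(-5 + 49)) - 4)*0 = ((¼)*(11 - 98)/44 - 4)*0 = ((¼)*(1/44)*(-87) - 4)*0 = (-87/176 - 4)*0 = -791/176*0 = 0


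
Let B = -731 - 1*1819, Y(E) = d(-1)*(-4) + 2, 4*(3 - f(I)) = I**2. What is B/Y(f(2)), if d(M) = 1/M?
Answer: -425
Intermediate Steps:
f(I) = 3 - I**2/4
d(M) = 1/M
Y(E) = 6 (Y(E) = -4/(-1) + 2 = -1*(-4) + 2 = 4 + 2 = 6)
B = -2550 (B = -731 - 1819 = -2550)
B/Y(f(2)) = -2550/6 = -2550*1/6 = -425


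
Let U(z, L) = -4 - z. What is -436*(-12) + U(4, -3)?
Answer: 5224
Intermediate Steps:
-436*(-12) + U(4, -3) = -436*(-12) + (-4 - 1*4) = 5232 + (-4 - 4) = 5232 - 8 = 5224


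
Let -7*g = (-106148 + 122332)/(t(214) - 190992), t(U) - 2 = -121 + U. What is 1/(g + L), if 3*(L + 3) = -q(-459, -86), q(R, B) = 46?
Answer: -572691/10492399 ≈ -0.054582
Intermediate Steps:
t(U) = -119 + U (t(U) = 2 + (-121 + U) = -119 + U)
L = -55/3 (L = -3 + (-1*46)/3 = -3 + (1/3)*(-46) = -3 - 46/3 = -55/3 ≈ -18.333)
g = 2312/190897 (g = -(-106148 + 122332)/(7*((-119 + 214) - 190992)) = -2312/(95 - 190992) = -2312/(-190897) = -2312*(-1)/190897 = -1/7*(-2312/27271) = 2312/190897 ≈ 0.012111)
1/(g + L) = 1/(2312/190897 - 55/3) = 1/(-10492399/572691) = -572691/10492399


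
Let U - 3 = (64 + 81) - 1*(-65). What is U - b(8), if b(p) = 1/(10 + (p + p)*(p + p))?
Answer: 56657/266 ≈ 213.00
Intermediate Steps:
U = 213 (U = 3 + ((64 + 81) - 1*(-65)) = 3 + (145 + 65) = 3 + 210 = 213)
b(p) = 1/(10 + 4*p²) (b(p) = 1/(10 + (2*p)*(2*p)) = 1/(10 + 4*p²))
U - b(8) = 213 - 1/(2*(5 + 2*8²)) = 213 - 1/(2*(5 + 2*64)) = 213 - 1/(2*(5 + 128)) = 213 - 1/(2*133) = 213 - 1*1/266 = 213 - 1/266 = 56657/266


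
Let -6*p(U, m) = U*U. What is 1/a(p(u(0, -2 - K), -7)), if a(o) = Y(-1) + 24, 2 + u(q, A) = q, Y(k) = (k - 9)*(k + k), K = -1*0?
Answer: 1/44 ≈ 0.022727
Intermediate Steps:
K = 0
Y(k) = 2*k*(-9 + k) (Y(k) = (-9 + k)*(2*k) = 2*k*(-9 + k))
u(q, A) = -2 + q
p(U, m) = -U²/6 (p(U, m) = -U*U/6 = -U²/6)
a(o) = 44 (a(o) = 2*(-1)*(-9 - 1) + 24 = 2*(-1)*(-10) + 24 = 20 + 24 = 44)
1/a(p(u(0, -2 - K), -7)) = 1/44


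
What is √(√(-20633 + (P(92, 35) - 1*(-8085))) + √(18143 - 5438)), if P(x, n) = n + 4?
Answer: √(11*√105 + I*√12509) ≈ 11.651 + 4.7996*I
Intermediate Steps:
P(x, n) = 4 + n
√(√(-20633 + (P(92, 35) - 1*(-8085))) + √(18143 - 5438)) = √(√(-20633 + ((4 + 35) - 1*(-8085))) + √(18143 - 5438)) = √(√(-20633 + (39 + 8085)) + √12705) = √(√(-20633 + 8124) + 11*√105) = √(√(-12509) + 11*√105) = √(I*√12509 + 11*√105) = √(11*√105 + I*√12509)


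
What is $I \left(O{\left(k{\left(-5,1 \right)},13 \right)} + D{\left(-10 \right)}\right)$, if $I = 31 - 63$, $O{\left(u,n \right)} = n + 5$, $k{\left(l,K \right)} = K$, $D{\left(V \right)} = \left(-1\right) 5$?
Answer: $-416$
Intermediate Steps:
$D{\left(V \right)} = -5$
$O{\left(u,n \right)} = 5 + n$
$I = -32$ ($I = 31 - 63 = -32$)
$I \left(O{\left(k{\left(-5,1 \right)},13 \right)} + D{\left(-10 \right)}\right) = - 32 \left(\left(5 + 13\right) - 5\right) = - 32 \left(18 - 5\right) = \left(-32\right) 13 = -416$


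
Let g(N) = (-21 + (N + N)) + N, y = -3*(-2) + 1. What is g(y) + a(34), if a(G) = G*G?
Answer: 1156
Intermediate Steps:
a(G) = G**2
y = 7 (y = 6 + 1 = 7)
g(N) = -21 + 3*N (g(N) = (-21 + 2*N) + N = -21 + 3*N)
g(y) + a(34) = (-21 + 3*7) + 34**2 = (-21 + 21) + 1156 = 0 + 1156 = 1156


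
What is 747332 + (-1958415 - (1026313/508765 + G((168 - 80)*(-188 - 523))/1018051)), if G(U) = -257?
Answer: -627279930756900603/517948717015 ≈ -1.2111e+6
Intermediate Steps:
747332 + (-1958415 - (1026313/508765 + G((168 - 80)*(-188 - 523))/1018051)) = 747332 + (-1958415 - (1026313/508765 - 257/1018051)) = 747332 + (-1958415 - 1*1044708223358/517948717015) = 747332 + (-1958415 - 1044708223358/517948717015) = 747332 - 1014359581341154583/517948717015 = -627279930756900603/517948717015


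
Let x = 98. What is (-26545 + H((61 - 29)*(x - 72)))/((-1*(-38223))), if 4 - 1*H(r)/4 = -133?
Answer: -25997/38223 ≈ -0.68014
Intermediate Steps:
H(r) = 548 (H(r) = 16 - 4*(-133) = 16 + 532 = 548)
(-26545 + H((61 - 29)*(x - 72)))/((-1*(-38223))) = (-26545 + 548)/((-1*(-38223))) = -25997/38223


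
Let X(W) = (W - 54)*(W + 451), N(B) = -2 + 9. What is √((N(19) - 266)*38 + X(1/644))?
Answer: I*√14182056587/644 ≈ 184.92*I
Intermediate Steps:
N(B) = 7
X(W) = (-54 + W)*(451 + W)
√((N(19) - 266)*38 + X(1/644)) = √((7 - 266)*38 + (-24354 + (1/644)² + 397/644)) = √(-259*38 + (-24354 + (1/644)² + 397*(1/644))) = √(-9842 + (-24354 + 1/414736 + 397/644)) = √(-9842 - 10100224875/414736) = √(-14182056587/414736) = I*√14182056587/644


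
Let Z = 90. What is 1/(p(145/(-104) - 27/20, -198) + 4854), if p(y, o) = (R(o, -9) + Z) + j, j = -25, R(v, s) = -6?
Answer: 1/4913 ≈ 0.00020354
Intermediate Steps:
p(y, o) = 59 (p(y, o) = (-6 + 90) - 25 = 84 - 25 = 59)
1/(p(145/(-104) - 27/20, -198) + 4854) = 1/(59 + 4854) = 1/4913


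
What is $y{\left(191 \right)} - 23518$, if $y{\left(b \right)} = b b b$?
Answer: $6944353$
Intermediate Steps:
$y{\left(b \right)} = b^{3}$ ($y{\left(b \right)} = b^{2} b = b^{3}$)
$y{\left(191 \right)} - 23518 = 191^{3} - 23518 = 6967871 - 23518 = 6944353$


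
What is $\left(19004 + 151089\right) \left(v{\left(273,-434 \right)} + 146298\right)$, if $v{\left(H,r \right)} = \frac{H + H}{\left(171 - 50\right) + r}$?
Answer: $\frac{7788682297704}{313} \approx 2.4884 \cdot 10^{10}$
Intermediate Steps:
$v{\left(H,r \right)} = \frac{2 H}{121 + r}$
$\left(19004 + 151089\right) \left(v{\left(273,-434 \right)} + 146298\right) = \left(19004 + 151089\right) \left(2 \cdot 273 \frac{1}{121 - 434} + 146298\right) = 170093 \left(2 \cdot 273 \frac{1}{-313} + 146298\right) = 170093 \left(2 \cdot 273 \left(- \frac{1}{313}\right) + 146298\right) = 170093 \left(- \frac{546}{313} + 146298\right) = 170093 \cdot \frac{45790728}{313} = \frac{7788682297704}{313}$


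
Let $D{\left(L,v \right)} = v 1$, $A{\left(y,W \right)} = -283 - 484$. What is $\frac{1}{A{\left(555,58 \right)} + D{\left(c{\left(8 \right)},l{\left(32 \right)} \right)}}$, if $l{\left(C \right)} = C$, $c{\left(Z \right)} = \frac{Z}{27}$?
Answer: $- \frac{1}{735} \approx -0.0013605$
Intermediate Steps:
$c{\left(Z \right)} = \frac{Z}{27}$ ($c{\left(Z \right)} = Z \frac{1}{27} = \frac{Z}{27}$)
$A{\left(y,W \right)} = -767$
$D{\left(L,v \right)} = v$
$\frac{1}{A{\left(555,58 \right)} + D{\left(c{\left(8 \right)},l{\left(32 \right)} \right)}} = \frac{1}{-767 + 32} = \frac{1}{-735} = - \frac{1}{735}$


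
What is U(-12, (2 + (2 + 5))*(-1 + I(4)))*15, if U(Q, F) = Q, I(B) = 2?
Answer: -180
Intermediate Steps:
U(-12, (2 + (2 + 5))*(-1 + I(4)))*15 = -12*15 = -180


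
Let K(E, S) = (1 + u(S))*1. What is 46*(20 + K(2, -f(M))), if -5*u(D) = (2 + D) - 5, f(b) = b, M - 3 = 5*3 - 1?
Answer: 1150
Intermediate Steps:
M = 17 (M = 3 + (5*3 - 1) = 3 + (15 - 1) = 3 + 14 = 17)
u(D) = ⅗ - D/5 (u(D) = -((2 + D) - 5)/5 = -(-3 + D)/5 = ⅗ - D/5)
K(E, S) = 8/5 - S/5 (K(E, S) = (1 + (⅗ - S/5))*1 = (8/5 - S/5)*1 = 8/5 - S/5)
46*(20 + K(2, -f(M))) = 46*(20 + (8/5 - (-1)*17/5)) = 46*(20 + (8/5 - ⅕*(-17))) = 46*(20 + (8/5 + 17/5)) = 46*(20 + 5) = 46*25 = 1150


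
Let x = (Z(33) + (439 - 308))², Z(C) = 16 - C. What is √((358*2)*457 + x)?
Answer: 4*√21263 ≈ 583.27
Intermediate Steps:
x = 12996 (x = ((16 - 1*33) + (439 - 308))² = ((16 - 33) + 131)² = (-17 + 131)² = 114² = 12996)
√((358*2)*457 + x) = √((358*2)*457 + 12996) = √(716*457 + 12996) = √(327212 + 12996) = √340208 = 4*√21263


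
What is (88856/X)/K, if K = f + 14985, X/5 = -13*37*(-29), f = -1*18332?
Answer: -3064/8049535 ≈ -0.00038064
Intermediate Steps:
f = -18332
X = 69745 (X = 5*(-13*37*(-29)) = 5*(-481*(-29)) = 5*13949 = 69745)
K = -3347 (K = -18332 + 14985 = -3347)
(88856/X)/K = (88856/69745)/(-3347) = (88856*(1/69745))*(-1/3347) = (3064/2405)*(-1/3347) = -3064/8049535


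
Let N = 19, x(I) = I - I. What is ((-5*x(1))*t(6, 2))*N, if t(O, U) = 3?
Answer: 0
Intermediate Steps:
x(I) = 0
((-5*x(1))*t(6, 2))*N = (-5*0*3)*19 = (0*3)*19 = 0*19 = 0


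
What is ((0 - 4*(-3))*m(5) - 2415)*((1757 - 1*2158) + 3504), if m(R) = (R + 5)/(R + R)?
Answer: -7456509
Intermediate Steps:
m(R) = (5 + R)/(2*R) (m(R) = (5 + R)/((2*R)) = (5 + R)*(1/(2*R)) = (5 + R)/(2*R))
((0 - 4*(-3))*m(5) - 2415)*((1757 - 1*2158) + 3504) = ((0 - 4*(-3))*((½)*(5 + 5)/5) - 2415)*((1757 - 1*2158) + 3504) = ((0 + 12)*((½)*(⅕)*10) - 2415)*((1757 - 2158) + 3504) = (12*1 - 2415)*(-401 + 3504) = (12 - 2415)*3103 = -2403*3103 = -7456509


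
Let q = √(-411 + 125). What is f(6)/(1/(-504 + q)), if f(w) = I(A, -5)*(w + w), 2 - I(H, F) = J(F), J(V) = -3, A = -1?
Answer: -30240 + 60*I*√286 ≈ -30240.0 + 1014.7*I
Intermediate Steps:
q = I*√286 (q = √(-286) = I*√286 ≈ 16.912*I)
I(H, F) = 5 (I(H, F) = 2 - 1*(-3) = 2 + 3 = 5)
f(w) = 10*w (f(w) = 5*(w + w) = 5*(2*w) = 10*w)
f(6)/(1/(-504 + q)) = (10*6)/(1/(-504 + I*√286)) = 60*(-504 + I*√286) = -30240 + 60*I*√286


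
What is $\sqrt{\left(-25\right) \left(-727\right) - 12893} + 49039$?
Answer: $49039 + \sqrt{5282} \approx 49112.0$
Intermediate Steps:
$\sqrt{\left(-25\right) \left(-727\right) - 12893} + 49039 = \sqrt{18175 - 12893} + 49039 = \sqrt{5282} + 49039 = 49039 + \sqrt{5282}$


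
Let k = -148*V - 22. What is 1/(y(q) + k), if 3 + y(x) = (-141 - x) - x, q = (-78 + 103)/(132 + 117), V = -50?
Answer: 249/1801216 ≈ 0.00013824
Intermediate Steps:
q = 25/249 ≈ 0.10040
y(x) = -144 - 2*x (y(x) = -3 + ((-141 - x) - x) = -3 + (-141 - 2*x) = -144 - 2*x)
k = 7378 (k = -148*(-50) - 22 = 7400 - 22 = 7378)
1/(y(q) + k) = 1/((-144 - 2*25/249) + 7378) = 1/((-144 - 50/249) + 7378) = 1/(-35906/249 + 7378) = 1/(1801216/249) = 249/1801216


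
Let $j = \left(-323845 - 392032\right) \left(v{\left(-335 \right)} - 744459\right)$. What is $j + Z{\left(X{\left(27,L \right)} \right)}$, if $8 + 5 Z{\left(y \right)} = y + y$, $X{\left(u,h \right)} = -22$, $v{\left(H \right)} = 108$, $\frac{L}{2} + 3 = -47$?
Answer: $\frac{2664318804083}{5} \approx 5.3286 \cdot 10^{11}$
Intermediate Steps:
$L = -100$ ($L = -6 + 2 \left(-47\right) = -6 - 94 = -100$)
$j = 532863760827$ ($j = \left(-323845 - 392032\right) \left(108 - 744459\right) = \left(-715877\right) \left(-744351\right) = 532863760827$)
$Z{\left(y \right)} = - \frac{8}{5} + \frac{2 y}{5}$ ($Z{\left(y \right)} = - \frac{8}{5} + \frac{y + y}{5} = - \frac{8}{5} + \frac{2 y}{5}$)
$j + Z{\left(X{\left(27,L \right)} \right)} = 532863760827 + \left(- \frac{8}{5} + \frac{2}{5} \left(-22\right)\right) = 532863760827 - \frac{52}{5} = \frac{2664318804083}{5}$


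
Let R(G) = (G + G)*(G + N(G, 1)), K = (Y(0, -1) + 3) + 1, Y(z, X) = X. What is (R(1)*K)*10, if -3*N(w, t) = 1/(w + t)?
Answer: 50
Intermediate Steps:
K = 3 (K = (-1 + 3) + 1 = 2 + 1 = 3)
N(w, t) = -1/(3*(t + w)) (N(w, t) = -1/(3*(w + t)) = -1/(3*(t + w)))
R(G) = 2*G*(G - 1/(3 + 3*G)) (R(G) = (G + G)*(G - 1/(3*1 + 3*G)) = (2*G)*(G - 1/(3 + 3*G)) = 2*G*(G - 1/(3 + 3*G)))
(R(1)*K)*10 = (((⅔)*1*(-1 + 3*1*(1 + 1))/(1 + 1))*3)*10 = (((⅔)*1*(-1 + 3*1*2)/2)*3)*10 = (((⅔)*1*(½)*(-1 + 6))*3)*10 = (((⅔)*1*(½)*5)*3)*10 = ((5/3)*3)*10 = 5*10 = 50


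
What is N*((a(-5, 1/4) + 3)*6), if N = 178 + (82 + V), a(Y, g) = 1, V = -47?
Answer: 5112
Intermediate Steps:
N = 213 (N = 178 + (82 - 47) = 178 + 35 = 213)
N*((a(-5, 1/4) + 3)*6) = 213*((1 + 3)*6) = 213*(4*6) = 213*24 = 5112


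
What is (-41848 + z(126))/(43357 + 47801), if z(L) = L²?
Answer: -12986/45579 ≈ -0.28491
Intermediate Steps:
(-41848 + z(126))/(43357 + 47801) = (-41848 + 126²)/(43357 + 47801) = (-41848 + 15876)/91158 = -25972*1/91158 = -12986/45579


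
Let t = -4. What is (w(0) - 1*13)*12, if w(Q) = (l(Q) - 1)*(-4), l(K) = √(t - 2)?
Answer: -108 - 48*I*√6 ≈ -108.0 - 117.58*I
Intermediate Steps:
l(K) = I*√6 (l(K) = √(-4 - 2) = √(-6) = I*√6)
w(Q) = 4 - 4*I*√6 (w(Q) = (I*√6 - 1)*(-4) = (-1 + I*√6)*(-4) = 4 - 4*I*√6)
(w(0) - 1*13)*12 = ((4 - 4*I*√6) - 1*13)*12 = ((4 - 4*I*√6) - 13)*12 = (-9 - 4*I*√6)*12 = -108 - 48*I*√6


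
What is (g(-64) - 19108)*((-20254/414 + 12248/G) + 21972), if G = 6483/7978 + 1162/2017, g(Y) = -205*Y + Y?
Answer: -860645741985586060/4625755929 ≈ -1.8606e+8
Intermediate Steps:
g(Y) = -204*Y
G = 22346647/16091626 (G = 6483*(1/7978) + 1162*(1/2017) = 6483/7978 + 1162/2017 = 22346647/16091626 ≈ 1.3887)
(g(-64) - 19108)*((-20254/414 + 12248/G) + 21972) = (-204*(-64) - 19108)*((-20254/414 + 12248/(22346647/16091626)) + 21972) = (13056 - 19108)*((-20254*1/414 + 12248*(16091626/22346647)) + 21972) = -6052*((-10127/207 + 197090235248/22346647) + 21972) = -6052*(40571374202167/4625755929 + 21972) = -6052*142208483474155/4625755929 = -860645741985586060/4625755929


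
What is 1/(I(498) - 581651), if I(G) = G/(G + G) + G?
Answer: -2/1162305 ≈ -1.7207e-6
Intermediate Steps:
I(G) = 1/2 + G (I(G) = G/((2*G)) + G = (1/(2*G))*G + G = 1/2 + G)
1/(I(498) - 581651) = 1/((1/2 + 498) - 581651) = 1/(997/2 - 581651) = 1/(-1162305/2) = -2/1162305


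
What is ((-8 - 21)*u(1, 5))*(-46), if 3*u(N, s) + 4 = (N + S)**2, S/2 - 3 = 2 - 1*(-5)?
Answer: 582958/3 ≈ 1.9432e+5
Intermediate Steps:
S = 20 (S = 6 + 2*(2 - 1*(-5)) = 6 + 2*(2 + 5) = 6 + 2*7 = 6 + 14 = 20)
u(N, s) = -4/3 + (20 + N)**2/3 (u(N, s) = -4/3 + (N + 20)**2/3 = -4/3 + (20 + N)**2/3)
((-8 - 21)*u(1, 5))*(-46) = ((-8 - 21)*(-4/3 + (20 + 1)**2/3))*(-46) = -29*(-4/3 + (1/3)*21**2)*(-46) = -29*(-4/3 + (1/3)*441)*(-46) = -29*(-4/3 + 147)*(-46) = -29*437/3*(-46) = -12673/3*(-46) = 582958/3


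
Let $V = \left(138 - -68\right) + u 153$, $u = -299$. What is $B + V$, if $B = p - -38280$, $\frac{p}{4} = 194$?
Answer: $-6485$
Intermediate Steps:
$p = 776$ ($p = 4 \cdot 194 = 776$)
$B = 39056$ ($B = 776 - -38280 = 776 + 38280 = 39056$)
$V = -45541$ ($V = \left(138 - -68\right) - 45747 = \left(138 + 68\right) - 45747 = 206 - 45747 = -45541$)
$B + V = 39056 - 45541 = -6485$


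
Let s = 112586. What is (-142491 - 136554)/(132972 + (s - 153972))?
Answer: -279045/91586 ≈ -3.0468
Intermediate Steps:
(-142491 - 136554)/(132972 + (s - 153972)) = (-142491 - 136554)/(132972 + (112586 - 153972)) = -279045/(132972 - 41386) = -279045/91586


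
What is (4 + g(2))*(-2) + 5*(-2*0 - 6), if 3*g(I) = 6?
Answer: -42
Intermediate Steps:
g(I) = 2 (g(I) = (⅓)*6 = 2)
(4 + g(2))*(-2) + 5*(-2*0 - 6) = (4 + 2)*(-2) + 5*(-2*0 - 6) = 6*(-2) + 5*(0 - 6) = -12 + 5*(-6) = -12 - 30 = -42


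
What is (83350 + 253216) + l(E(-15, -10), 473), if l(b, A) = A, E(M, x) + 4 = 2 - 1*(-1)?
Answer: 337039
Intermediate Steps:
E(M, x) = -1 (E(M, x) = -4 + (2 - 1*(-1)) = -4 + (2 + 1) = -4 + 3 = -1)
(83350 + 253216) + l(E(-15, -10), 473) = (83350 + 253216) + 473 = 336566 + 473 = 337039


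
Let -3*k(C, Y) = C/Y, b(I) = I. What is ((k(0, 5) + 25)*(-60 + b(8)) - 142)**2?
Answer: 2079364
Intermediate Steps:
k(C, Y) = -C/(3*Y)
((k(0, 5) + 25)*(-60 + b(8)) - 142)**2 = ((-1/3*0/5 + 25)*(-60 + 8) - 142)**2 = ((-1/3*0*1/5 + 25)*(-52) - 142)**2 = ((0 + 25)*(-52) - 142)**2 = (25*(-52) - 142)**2 = (-1300 - 142)**2 = (-1442)**2 = 2079364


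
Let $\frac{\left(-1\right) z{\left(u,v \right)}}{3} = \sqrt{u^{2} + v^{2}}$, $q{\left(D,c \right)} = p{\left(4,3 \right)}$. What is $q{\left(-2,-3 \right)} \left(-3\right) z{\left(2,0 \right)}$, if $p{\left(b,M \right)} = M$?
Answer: $54$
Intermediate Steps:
$q{\left(D,c \right)} = 3$
$z{\left(u,v \right)} = - 3 \sqrt{u^{2} + v^{2}}$
$q{\left(-2,-3 \right)} \left(-3\right) z{\left(2,0 \right)} = 3 \left(-3\right) \left(- 3 \sqrt{2^{2} + 0^{2}}\right) = - 9 \left(- 3 \sqrt{4 + 0}\right) = - 9 \left(- 3 \sqrt{4}\right) = - 9 \left(\left(-3\right) 2\right) = \left(-9\right) \left(-6\right) = 54$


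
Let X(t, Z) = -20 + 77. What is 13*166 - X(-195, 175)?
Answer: 2101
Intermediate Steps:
X(t, Z) = 57
13*166 - X(-195, 175) = 13*166 - 1*57 = 2158 - 57 = 2101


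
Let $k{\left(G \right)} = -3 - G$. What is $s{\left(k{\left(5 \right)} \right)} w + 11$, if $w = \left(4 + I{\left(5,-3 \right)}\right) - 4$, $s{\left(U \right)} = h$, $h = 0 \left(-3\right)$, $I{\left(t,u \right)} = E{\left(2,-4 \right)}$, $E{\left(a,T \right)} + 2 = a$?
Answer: $11$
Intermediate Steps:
$E{\left(a,T \right)} = -2 + a$
$I{\left(t,u \right)} = 0$ ($I{\left(t,u \right)} = -2 + 2 = 0$)
$h = 0$
$s{\left(U \right)} = 0$
$w = 0$ ($w = \left(4 + 0\right) - 4 = 4 - 4 = 0$)
$s{\left(k{\left(5 \right)} \right)} w + 11 = 0 \cdot 0 + 11 = 0 + 11 = 11$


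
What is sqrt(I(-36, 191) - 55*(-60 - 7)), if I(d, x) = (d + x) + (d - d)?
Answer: 16*sqrt(15) ≈ 61.968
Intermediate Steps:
I(d, x) = d + x (I(d, x) = (d + x) + 0 = d + x)
sqrt(I(-36, 191) - 55*(-60 - 7)) = sqrt((-36 + 191) - 55*(-60 - 7)) = sqrt(155 - 55*(-67)) = sqrt(155 + 3685) = sqrt(3840) = 16*sqrt(15)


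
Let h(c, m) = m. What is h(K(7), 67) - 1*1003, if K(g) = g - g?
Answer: -936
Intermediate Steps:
K(g) = 0
h(K(7), 67) - 1*1003 = 67 - 1*1003 = 67 - 1003 = -936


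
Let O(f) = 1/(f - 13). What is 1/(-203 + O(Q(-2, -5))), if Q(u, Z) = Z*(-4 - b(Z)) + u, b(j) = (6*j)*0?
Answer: -5/1014 ≈ -0.0049310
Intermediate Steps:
b(j) = 0
Q(u, Z) = u - 4*Z (Q(u, Z) = Z*(-4 - 1*0) + u = Z*(-4 + 0) + u = Z*(-4) + u = -4*Z + u = u - 4*Z)
O(f) = 1/(-13 + f)
1/(-203 + O(Q(-2, -5))) = 1/(-203 + 1/(-13 + (-2 - 4*(-5)))) = 1/(-203 + 1/(-13 + (-2 + 20))) = 1/(-203 + 1/(-13 + 18)) = 1/(-203 + 1/5) = 1/(-203 + ⅕) = 1/(-1014/5) = -5/1014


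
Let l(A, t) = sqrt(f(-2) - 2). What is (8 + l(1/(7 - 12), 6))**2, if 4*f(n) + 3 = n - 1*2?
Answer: (16 + I*sqrt(15))**2/4 ≈ 60.25 + 30.984*I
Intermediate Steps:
f(n) = -5/4 + n/4 (f(n) = -3/4 + (n - 1*2)/4 = -3/4 + (n - 2)/4 = -3/4 + (-2 + n)/4 = -3/4 + (-1/2 + n/4) = -5/4 + n/4)
l(A, t) = I*sqrt(15)/2 (l(A, t) = sqrt((-5/4 + (1/4)*(-2)) - 2) = sqrt((-5/4 - 1/2) - 2) = sqrt(-7/4 - 2) = sqrt(-15/4) = I*sqrt(15)/2)
(8 + l(1/(7 - 12), 6))**2 = (8 + I*sqrt(15)/2)**2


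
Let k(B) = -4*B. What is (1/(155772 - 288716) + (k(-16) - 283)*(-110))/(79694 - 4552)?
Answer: 3202620959/9989678048 ≈ 0.32059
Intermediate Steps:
(1/(155772 - 288716) + (k(-16) - 283)*(-110))/(79694 - 4552) = (1/(155772 - 288716) + (-4*(-16) - 283)*(-110))/(79694 - 4552) = (1/(-132944) + (64 - 283)*(-110))/75142 = (-1/132944 - 219*(-110))*(1/75142) = (-1/132944 + 24090)*(1/75142) = (3202620959/132944)*(1/75142) = 3202620959/9989678048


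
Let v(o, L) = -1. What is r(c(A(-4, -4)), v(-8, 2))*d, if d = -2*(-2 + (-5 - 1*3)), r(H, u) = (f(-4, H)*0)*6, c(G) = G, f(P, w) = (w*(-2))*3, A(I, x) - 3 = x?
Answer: 0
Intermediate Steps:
A(I, x) = 3 + x
f(P, w) = -6*w (f(P, w) = -2*w*3 = -6*w)
r(H, u) = 0 (r(H, u) = (-6*H*0)*6 = 0*6 = 0)
d = 20 (d = -2*(-2 + (-5 - 3)) = -2*(-2 - 8) = -2*(-10) = 20)
r(c(A(-4, -4)), v(-8, 2))*d = 0*20 = 0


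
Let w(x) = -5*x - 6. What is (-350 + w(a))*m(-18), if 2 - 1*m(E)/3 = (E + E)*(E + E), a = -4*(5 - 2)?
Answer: 1149072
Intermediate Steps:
a = -12 (a = -4*3 = -12)
w(x) = -6 - 5*x
m(E) = 6 - 12*E² (m(E) = 6 - 3*(E + E)*(E + E) = 6 - 3*2*E*2*E = 6 - 12*E²)
(-350 + w(a))*m(-18) = (-350 + (-6 - 5*(-12)))*(6 - 12*(-18)²) = (-350 + (-6 + 60))*(6 - 12*324) = (-350 + 54)*(6 - 3888) = -296*(-3882) = 1149072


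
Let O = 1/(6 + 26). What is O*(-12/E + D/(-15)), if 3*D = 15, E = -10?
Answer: 13/480 ≈ 0.027083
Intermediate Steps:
D = 5 (D = (1/3)*15 = 5)
O = 1/32 ≈ 0.031250
O*(-12/E + D/(-15)) = (-12/(-10) + 5/(-15))/32 = (-12*(-1/10) + 5*(-1/15))/32 = (6/5 - 1/3)/32 = (1/32)*(13/15) = 13/480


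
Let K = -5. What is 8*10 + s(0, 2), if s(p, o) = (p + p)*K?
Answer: 80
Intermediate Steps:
s(p, o) = -10*p (s(p, o) = (p + p)*(-5) = (2*p)*(-5) = -10*p)
8*10 + s(0, 2) = 8*10 - 10*0 = 80 + 0 = 80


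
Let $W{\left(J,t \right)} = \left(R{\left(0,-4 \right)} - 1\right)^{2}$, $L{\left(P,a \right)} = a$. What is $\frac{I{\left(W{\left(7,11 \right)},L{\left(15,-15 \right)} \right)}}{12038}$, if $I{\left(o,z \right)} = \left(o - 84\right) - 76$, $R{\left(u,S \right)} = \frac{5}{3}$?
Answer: $- \frac{718}{54171} \approx -0.013254$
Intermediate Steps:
$R{\left(u,S \right)} = \frac{5}{3}$ ($R{\left(u,S \right)} = 5 \cdot \frac{1}{3} = \frac{5}{3}$)
$W{\left(J,t \right)} = \frac{4}{9}$ ($W{\left(J,t \right)} = \left(\frac{5}{3} - 1\right)^{2} = \left(\frac{2}{3}\right)^{2} = \frac{4}{9}$)
$I{\left(o,z \right)} = -160 + o$ ($I{\left(o,z \right)} = \left(-84 + o\right) - 76 = -160 + o$)
$\frac{I{\left(W{\left(7,11 \right)},L{\left(15,-15 \right)} \right)}}{12038} = \frac{-160 + \frac{4}{9}}{12038} = \left(- \frac{1436}{9}\right) \frac{1}{12038} = - \frac{718}{54171}$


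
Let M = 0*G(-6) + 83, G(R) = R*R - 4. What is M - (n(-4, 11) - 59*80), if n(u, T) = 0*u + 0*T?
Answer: 4803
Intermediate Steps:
G(R) = -4 + R² (G(R) = R² - 4 = -4 + R²)
n(u, T) = 0 (n(u, T) = 0 + 0 = 0)
M = 83 (M = 0*(-4 + (-6)²) + 83 = 0*(-4 + 36) + 83 = 0*32 + 83 = 0 + 83 = 83)
M - (n(-4, 11) - 59*80) = 83 - (0 - 59*80) = 83 - (0 - 4720) = 83 - 1*(-4720) = 83 + 4720 = 4803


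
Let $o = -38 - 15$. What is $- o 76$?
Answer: $4028$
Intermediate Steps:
$o = -53$
$- o 76 = \left(-1\right) \left(-53\right) 76 = 53 \cdot 76 = 4028$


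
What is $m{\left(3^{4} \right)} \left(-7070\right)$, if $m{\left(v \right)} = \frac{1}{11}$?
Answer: $- \frac{7070}{11} \approx -642.73$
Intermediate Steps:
$m{\left(v \right)} = \frac{1}{11}$
$m{\left(3^{4} \right)} \left(-7070\right) = \frac{1}{11} \left(-7070\right) = - \frac{7070}{11}$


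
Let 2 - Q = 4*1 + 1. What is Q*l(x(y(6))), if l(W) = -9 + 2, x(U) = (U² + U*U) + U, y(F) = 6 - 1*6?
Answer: 21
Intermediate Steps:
y(F) = 0 (y(F) = 6 - 6 = 0)
x(U) = U + 2*U² (x(U) = (U² + U²) + U = 2*U² + U = U + 2*U²)
Q = -3 (Q = 2 - (4*1 + 1) = 2 - (4 + 1) = 2 - 1*5 = 2 - 5 = -3)
l(W) = -7
Q*l(x(y(6))) = -3*(-7) = 21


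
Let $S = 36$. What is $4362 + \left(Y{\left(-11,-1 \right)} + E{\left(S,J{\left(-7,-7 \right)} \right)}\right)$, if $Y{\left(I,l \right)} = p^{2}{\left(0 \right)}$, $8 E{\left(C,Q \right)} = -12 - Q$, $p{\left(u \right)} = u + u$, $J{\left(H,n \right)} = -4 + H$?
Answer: $\frac{34895}{8} \approx 4361.9$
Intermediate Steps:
$p{\left(u \right)} = 2 u$
$E{\left(C,Q \right)} = - \frac{3}{2} - \frac{Q}{8}$ ($E{\left(C,Q \right)} = \frac{-12 - Q}{8} = - \frac{3}{2} - \frac{Q}{8}$)
$Y{\left(I,l \right)} = 0$ ($Y{\left(I,l \right)} = \left(2 \cdot 0\right)^{2} = 0^{2} = 0$)
$4362 + \left(Y{\left(-11,-1 \right)} + E{\left(S,J{\left(-7,-7 \right)} \right)}\right) = 4362 + \left(0 - \left(\frac{3}{2} + \frac{-4 - 7}{8}\right)\right) = 4362 + \left(0 - \frac{1}{8}\right) = 4362 - \frac{1}{8} = \frac{34895}{8}$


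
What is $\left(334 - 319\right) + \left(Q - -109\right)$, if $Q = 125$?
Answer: $249$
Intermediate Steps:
$\left(334 - 319\right) + \left(Q - -109\right) = \left(334 - 319\right) + \left(125 - -109\right) = 15 + \left(125 + 109\right) = 15 + 234 = 249$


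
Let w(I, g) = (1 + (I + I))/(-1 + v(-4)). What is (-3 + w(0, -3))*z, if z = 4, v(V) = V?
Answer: -64/5 ≈ -12.800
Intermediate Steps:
w(I, g) = -1/5 - 2*I/5 (w(I, g) = (1 + (I + I))/(-1 - 4) = (1 + 2*I)/(-5) = (1 + 2*I)*(-1/5) = -1/5 - 2*I/5)
(-3 + w(0, -3))*z = (-3 + (-1/5 - 2/5*0))*4 = (-3 + (-1/5 + 0))*4 = (-3 - 1/5)*4 = -16/5*4 = -64/5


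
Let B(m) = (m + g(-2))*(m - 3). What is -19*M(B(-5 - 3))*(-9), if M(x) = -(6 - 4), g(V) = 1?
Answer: -342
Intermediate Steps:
B(m) = (1 + m)*(-3 + m) (B(m) = (m + 1)*(m - 3) = (1 + m)*(-3 + m))
M(x) = -2 (M(x) = -1*2 = -2)
-19*M(B(-5 - 3))*(-9) = -19*(-2)*(-9) = 38*(-9) = -342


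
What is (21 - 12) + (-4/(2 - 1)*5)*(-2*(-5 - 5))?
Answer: -391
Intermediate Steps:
(21 - 12) + (-4/(2 - 1)*5)*(-2*(-5 - 5)) = 9 + (-4/1*5)*(-2*(-10)) = 9 + (-4*1*5)*20 = 9 - 4*5*20 = 9 - 20*20 = 9 - 400 = -391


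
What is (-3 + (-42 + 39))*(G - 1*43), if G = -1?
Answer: 264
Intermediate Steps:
(-3 + (-42 + 39))*(G - 1*43) = (-3 + (-42 + 39))*(-1 - 1*43) = (-3 - 3)*(-1 - 43) = -6*(-44) = 264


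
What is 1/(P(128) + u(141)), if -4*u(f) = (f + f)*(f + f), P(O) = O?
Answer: -1/19753 ≈ -5.0625e-5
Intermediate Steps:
u(f) = -f² (u(f) = -(f + f)*(f + f)/4 = -2*f*2*f/4 = -f²)
1/(P(128) + u(141)) = 1/(128 - 1*141²) = 1/(128 - 1*19881) = 1/(128 - 19881) = 1/(-19753) = -1/19753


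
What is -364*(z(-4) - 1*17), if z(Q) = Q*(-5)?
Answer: -1092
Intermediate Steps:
z(Q) = -5*Q
-364*(z(-4) - 1*17) = -364*(-5*(-4) - 1*17) = -364*(20 - 17) = -364*3 = -1092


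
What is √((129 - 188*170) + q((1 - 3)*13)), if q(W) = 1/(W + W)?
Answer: I*√21517769/26 ≈ 178.41*I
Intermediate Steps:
q(W) = 1/(2*W)
√((129 - 188*170) + q((1 - 3)*13)) = √((129 - 188*170) + 1/(2*(((1 - 3)*13)))) = √((129 - 31960) + 1/(2*((-2*13)))) = √(-31831 + (½)/(-26)) = √(-31831 + (½)*(-1/26)) = √(-31831 - 1/52) = √(-1655213/52) = I*√21517769/26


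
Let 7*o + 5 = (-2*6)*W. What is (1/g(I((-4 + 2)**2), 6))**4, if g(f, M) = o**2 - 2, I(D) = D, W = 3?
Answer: 5764801/6279479680321 ≈ 9.1804e-7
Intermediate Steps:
o = -41/7 (o = -5/7 + (-2*6*3)/7 = -5/7 + (-12*3)/7 = -5/7 + (1/7)*(-36) = -5/7 - 36/7 = -41/7 ≈ -5.8571)
g(f, M) = 1583/49 (g(f, M) = (-41/7)**2 - 2 = 1681/49 - 2 = 1583/49)
(1/g(I((-4 + 2)**2), 6))**4 = (1/(1583/49))**4 = (49/1583)**4 = 5764801/6279479680321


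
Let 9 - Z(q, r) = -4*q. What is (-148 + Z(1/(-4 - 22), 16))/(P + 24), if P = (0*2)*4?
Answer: -603/104 ≈ -5.7981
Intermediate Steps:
P = 0 (P = 0*4 = 0)
Z(q, r) = 9 + 4*q (Z(q, r) = 9 - (-4)*q = 9 + 4*q)
(-148 + Z(1/(-4 - 22), 16))/(P + 24) = (-148 + (9 + 4/(-4 - 22)))/(0 + 24) = (-148 + (9 + 4/(-26)))/24 = (-148 + (9 + 4*(-1/26)))*(1/24) = (-148 + (9 - 2/13))*(1/24) = (-148 + 115/13)*(1/24) = -1809/13*1/24 = -603/104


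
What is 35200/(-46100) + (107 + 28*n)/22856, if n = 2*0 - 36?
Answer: -8460673/10536616 ≈ -0.80298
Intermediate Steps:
n = -36 (n = 0 - 36 = -36)
35200/(-46100) + (107 + 28*n)/22856 = 35200/(-46100) + (107 + 28*(-36))/22856 = 35200*(-1/46100) + (107 - 1008)*(1/22856) = -352/461 - 901*1/22856 = -352/461 - 901/22856 = -8460673/10536616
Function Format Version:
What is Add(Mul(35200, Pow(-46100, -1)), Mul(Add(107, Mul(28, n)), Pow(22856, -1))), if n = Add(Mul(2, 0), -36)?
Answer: Rational(-8460673, 10536616) ≈ -0.80298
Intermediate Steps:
n = -36 (n = Add(0, -36) = -36)
Add(Mul(35200, Pow(-46100, -1)), Mul(Add(107, Mul(28, n)), Pow(22856, -1))) = Add(Mul(35200, Pow(-46100, -1)), Mul(Add(107, Mul(28, -36)), Pow(22856, -1))) = Add(Mul(35200, Rational(-1, 46100)), Mul(Add(107, -1008), Rational(1, 22856))) = Add(Rational(-352, 461), Mul(-901, Rational(1, 22856))) = Add(Rational(-352, 461), Rational(-901, 22856)) = Rational(-8460673, 10536616)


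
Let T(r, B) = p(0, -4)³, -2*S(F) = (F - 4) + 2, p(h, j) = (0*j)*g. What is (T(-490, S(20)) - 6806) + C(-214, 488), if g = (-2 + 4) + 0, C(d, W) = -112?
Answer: -6918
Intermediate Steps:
g = 2 (g = 2 + 0 = 2)
p(h, j) = 0 (p(h, j) = (0*j)*2 = 0*2 = 0)
S(F) = 1 - F/2 (S(F) = -((F - 4) + 2)/2 = -((-4 + F) + 2)/2 = -(-2 + F)/2 = 1 - F/2)
T(r, B) = 0 (T(r, B) = 0³ = 0)
(T(-490, S(20)) - 6806) + C(-214, 488) = (0 - 6806) - 112 = -6806 - 112 = -6918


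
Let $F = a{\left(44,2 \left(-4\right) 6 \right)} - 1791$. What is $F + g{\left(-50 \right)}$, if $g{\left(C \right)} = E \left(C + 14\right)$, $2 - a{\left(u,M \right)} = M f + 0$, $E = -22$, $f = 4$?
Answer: $-805$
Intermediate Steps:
$a{\left(u,M \right)} = 2 - 4 M$ ($a{\left(u,M \right)} = 2 - \left(M 4 + 0\right) = 2 - \left(4 M + 0\right) = 2 - 4 M$)
$g{\left(C \right)} = -308 - 22 C$ ($g{\left(C \right)} = - 22 \left(C + 14\right) = - 22 \left(14 + C\right) = -308 - 22 C$)
$F = -1597$ ($F = \left(2 - 4 \cdot 2 \left(-4\right) 6\right) - 1791 = \left(2 - 4 \left(\left(-8\right) 6\right)\right) - 1791 = \left(2 - -192\right) - 1791 = \left(2 + 192\right) - 1791 = 194 - 1791 = -1597$)
$F + g{\left(-50 \right)} = -1597 - -792 = -1597 + \left(-308 + 1100\right) = -1597 + 792 = -805$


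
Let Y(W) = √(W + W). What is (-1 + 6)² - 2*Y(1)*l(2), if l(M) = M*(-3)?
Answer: 25 + 12*√2 ≈ 41.971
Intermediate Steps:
Y(W) = √2*√W (Y(W) = √(2*W) = √2*√W)
l(M) = -3*M
(-1 + 6)² - 2*Y(1)*l(2) = (-1 + 6)² - 2*√2*√1*(-3*2) = 5² - 2*√2*1*(-6) = 25 - 2*√2*(-6) = 25 - (-12)*√2 = 25 + 12*√2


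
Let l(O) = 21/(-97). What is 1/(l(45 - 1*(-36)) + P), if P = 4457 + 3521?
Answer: 97/773845 ≈ 0.00012535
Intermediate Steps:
l(O) = -21/97 (l(O) = 21*(-1/97) = -21/97)
P = 7978
1/(l(45 - 1*(-36)) + P) = 1/(-21/97 + 7978) = 1/(773845/97) = 97/773845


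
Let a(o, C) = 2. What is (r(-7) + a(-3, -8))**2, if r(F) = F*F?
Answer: 2601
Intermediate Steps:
r(F) = F**2
(r(-7) + a(-3, -8))**2 = ((-7)**2 + 2)**2 = (49 + 2)**2 = 51**2 = 2601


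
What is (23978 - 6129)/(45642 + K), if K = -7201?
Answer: 1373/2957 ≈ 0.46432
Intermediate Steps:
(23978 - 6129)/(45642 + K) = (23978 - 6129)/(45642 - 7201) = 17849/38441 = 17849*(1/38441) = 1373/2957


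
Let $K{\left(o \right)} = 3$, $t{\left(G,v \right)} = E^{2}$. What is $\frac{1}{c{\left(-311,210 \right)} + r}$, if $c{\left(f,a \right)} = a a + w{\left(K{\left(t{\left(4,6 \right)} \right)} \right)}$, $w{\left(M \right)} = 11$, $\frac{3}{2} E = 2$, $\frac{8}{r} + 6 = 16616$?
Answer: $\frac{8305}{366341859} \approx 2.267 \cdot 10^{-5}$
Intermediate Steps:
$r = \frac{4}{8305}$ ($r = \frac{8}{-6 + 16616} = \frac{8}{16610} = 8 \cdot \frac{1}{16610} = \frac{4}{8305} \approx 0.00048164$)
$E = \frac{4}{3}$ ($E = \frac{2}{3} \cdot 2 = \frac{4}{3} \approx 1.3333$)
$t{\left(G,v \right)} = \frac{16}{9}$ ($t{\left(G,v \right)} = \left(\frac{4}{3}\right)^{2} = \frac{16}{9}$)
$c{\left(f,a \right)} = 11 + a^{2}$ ($c{\left(f,a \right)} = a a + 11 = a^{2} + 11 = 11 + a^{2}$)
$\frac{1}{c{\left(-311,210 \right)} + r} = \frac{1}{\left(11 + 210^{2}\right) + \frac{4}{8305}} = \frac{1}{\left(11 + 44100\right) + \frac{4}{8305}} = \frac{1}{44111 + \frac{4}{8305}} = \frac{1}{\frac{366341859}{8305}} = \frac{8305}{366341859}$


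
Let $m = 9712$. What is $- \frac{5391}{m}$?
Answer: $- \frac{5391}{9712} \approx -0.55509$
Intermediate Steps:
$- \frac{5391}{m} = - \frac{5391}{9712}$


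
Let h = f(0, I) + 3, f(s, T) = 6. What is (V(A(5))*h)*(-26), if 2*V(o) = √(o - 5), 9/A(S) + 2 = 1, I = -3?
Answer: -117*I*√14 ≈ -437.77*I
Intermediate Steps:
A(S) = -9 (A(S) = 9/(-2 + 1) = 9/(-1) = 9*(-1) = -9)
V(o) = √(-5 + o)/2 (V(o) = √(o - 5)/2 = √(-5 + o)/2)
h = 9 (h = 6 + 3 = 9)
(V(A(5))*h)*(-26) = ((√(-5 - 9)/2)*9)*(-26) = ((√(-14)/2)*9)*(-26) = (((I*√14)/2)*9)*(-26) = ((I*√14/2)*9)*(-26) = (9*I*√14/2)*(-26) = -117*I*√14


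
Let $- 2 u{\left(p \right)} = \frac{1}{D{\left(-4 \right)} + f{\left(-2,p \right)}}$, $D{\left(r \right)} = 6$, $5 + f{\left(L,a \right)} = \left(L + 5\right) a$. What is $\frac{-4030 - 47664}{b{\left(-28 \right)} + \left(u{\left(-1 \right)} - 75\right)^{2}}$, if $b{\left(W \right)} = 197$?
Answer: $- \frac{827104}{92553} \approx -8.9365$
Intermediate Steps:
$f{\left(L,a \right)} = -5 + a \left(5 + L\right)$ ($f{\left(L,a \right)} = -5 + \left(L + 5\right) a = -5 + \left(5 + L\right) a = -5 + a \left(5 + L\right)$)
$u{\left(p \right)} = - \frac{1}{2 \left(1 + 3 p\right)}$ ($u{\left(p \right)} = - \frac{1}{2 \left(6 - \left(5 - 3 p\right)\right)} = - \frac{1}{2 \left(6 + \left(-5 + 3 p\right)\right)} = - \frac{1}{2 \left(1 + 3 p\right)}$)
$\frac{-4030 - 47664}{b{\left(-28 \right)} + \left(u{\left(-1 \right)} - 75\right)^{2}} = \frac{-4030 - 47664}{197 + \left(\frac{1}{2 \left(-1 - -3\right)} - 75\right)^{2}} = - \frac{51694}{197 + \left(\frac{1}{2 \left(-1 + 3\right)} - 75\right)^{2}} = - \frac{51694}{197 + \left(\frac{1}{2 \cdot 2} - 75\right)^{2}} = - \frac{51694}{197 + \left(\frac{1}{2} \cdot \frac{1}{2} - 75\right)^{2}} = - \frac{51694}{197 + \left(\frac{1}{4} - 75\right)^{2}} = - \frac{51694}{197 + \left(- \frac{299}{4}\right)^{2}} = - \frac{51694}{197 + \frac{89401}{16}} = - \frac{51694}{\frac{92553}{16}} = \left(-51694\right) \frac{16}{92553} = - \frac{827104}{92553}$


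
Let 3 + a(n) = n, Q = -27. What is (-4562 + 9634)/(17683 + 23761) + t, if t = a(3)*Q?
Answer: 1268/10361 ≈ 0.12238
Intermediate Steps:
a(n) = -3 + n
t = 0 (t = (-3 + 3)*(-27) = 0*(-27) = 0)
(-4562 + 9634)/(17683 + 23761) + t = (-4562 + 9634)/(17683 + 23761) + 0 = 5072/41444 + 0 = 5072*(1/41444) + 0 = 1268/10361 + 0 = 1268/10361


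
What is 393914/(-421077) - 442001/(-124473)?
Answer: 15231644195/5823635269 ≈ 2.6155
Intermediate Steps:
393914/(-421077) - 442001/(-124473) = 393914*(-1/421077) - 442001*(-1/124473) = -393914/421077 + 442001/124473 = 15231644195/5823635269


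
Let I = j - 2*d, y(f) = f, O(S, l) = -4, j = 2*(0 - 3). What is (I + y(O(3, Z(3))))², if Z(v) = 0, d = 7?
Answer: 576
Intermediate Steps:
j = -6 (j = 2*(-3) = -6)
I = -20 (I = -6 - 2*7 = -6 - 14 = -20)
(I + y(O(3, Z(3))))² = (-20 - 4)² = (-24)² = 576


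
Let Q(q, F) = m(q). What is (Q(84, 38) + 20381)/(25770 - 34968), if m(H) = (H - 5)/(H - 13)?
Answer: -723565/326529 ≈ -2.2159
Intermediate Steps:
m(H) = (-5 + H)/(-13 + H)
Q(q, F) = (-5 + q)/(-13 + q)
(Q(84, 38) + 20381)/(25770 - 34968) = ((-5 + 84)/(-13 + 84) + 20381)/(25770 - 34968) = (79/71 + 20381)/(-9198) = ((1/71)*79 + 20381)*(-1/9198) = (79/71 + 20381)*(-1/9198) = (1447130/71)*(-1/9198) = -723565/326529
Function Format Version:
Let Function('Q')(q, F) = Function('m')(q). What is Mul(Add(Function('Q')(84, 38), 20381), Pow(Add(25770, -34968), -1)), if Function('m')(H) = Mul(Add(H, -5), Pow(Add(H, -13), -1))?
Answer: Rational(-723565, 326529) ≈ -2.2159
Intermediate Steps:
Function('m')(H) = Mul(Pow(Add(-13, H), -1), Add(-5, H)) (Function('m')(H) = Mul(Add(-5, H), Pow(Add(-13, H), -1)) = Mul(Pow(Add(-13, H), -1), Add(-5, H)))
Function('Q')(q, F) = Mul(Pow(Add(-13, q), -1), Add(-5, q))
Mul(Add(Function('Q')(84, 38), 20381), Pow(Add(25770, -34968), -1)) = Mul(Add(Mul(Pow(Add(-13, 84), -1), Add(-5, 84)), 20381), Pow(Add(25770, -34968), -1)) = Mul(Add(Mul(Pow(71, -1), 79), 20381), Pow(-9198, -1)) = Mul(Add(Mul(Rational(1, 71), 79), 20381), Rational(-1, 9198)) = Mul(Add(Rational(79, 71), 20381), Rational(-1, 9198)) = Mul(Rational(1447130, 71), Rational(-1, 9198)) = Rational(-723565, 326529)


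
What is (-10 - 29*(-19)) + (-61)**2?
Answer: 4262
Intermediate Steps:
(-10 - 29*(-19)) + (-61)**2 = (-10 + 551) + 3721 = 541 + 3721 = 4262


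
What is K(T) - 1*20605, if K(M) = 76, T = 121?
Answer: -20529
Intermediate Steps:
K(T) - 1*20605 = 76 - 1*20605 = 76 - 20605 = -20529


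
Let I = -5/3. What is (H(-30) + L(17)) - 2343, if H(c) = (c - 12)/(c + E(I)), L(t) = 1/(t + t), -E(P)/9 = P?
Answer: -397829/170 ≈ -2340.2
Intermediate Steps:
I = -5/3 (I = -5*⅓ = -5/3 ≈ -1.6667)
E(P) = -9*P
L(t) = 1/(2*t)
H(c) = (-12 + c)/(15 + c) (H(c) = (c - 12)/(c - 9*(-5/3)) = (-12 + c)/(c + 15) = (-12 + c)/(15 + c))
(H(-30) + L(17)) - 2343 = ((-12 - 30)/(15 - 30) + (½)/17) - 2343 = (-42/(-15) + (½)*(1/17)) - 2343 = (-1/15*(-42) + 1/34) - 2343 = (14/5 + 1/34) - 2343 = 481/170 - 2343 = -397829/170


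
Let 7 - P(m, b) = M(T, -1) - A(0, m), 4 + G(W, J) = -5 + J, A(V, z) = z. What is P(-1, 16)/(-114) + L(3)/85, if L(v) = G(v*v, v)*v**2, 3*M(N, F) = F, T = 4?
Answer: -1057/1530 ≈ -0.69085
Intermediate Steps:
G(W, J) = -9 + J (G(W, J) = -4 + (-5 + J) = -9 + J)
M(N, F) = F/3
L(v) = v**2*(-9 + v) (L(v) = (-9 + v)*v**2 = v**2*(-9 + v))
P(m, b) = 22/3 + m (P(m, b) = 7 - ((1/3)*(-1) - m) = 7 - (-1/3 - m) = 7 + (1/3 + m) = 22/3 + m)
P(-1, 16)/(-114) + L(3)/85 = (22/3 - 1)/(-114) + (3**2*(-9 + 3))/85 = (19/3)*(-1/114) + (9*(-6))*(1/85) = -1/18 - 54*1/85 = -1/18 - 54/85 = -1057/1530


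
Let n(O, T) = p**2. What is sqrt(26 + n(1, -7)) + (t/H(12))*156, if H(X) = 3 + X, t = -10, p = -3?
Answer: -104 + sqrt(35) ≈ -98.084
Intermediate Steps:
n(O, T) = 9 (n(O, T) = (-3)**2 = 9)
sqrt(26 + n(1, -7)) + (t/H(12))*156 = sqrt(26 + 9) - 10/(3 + 12)*156 = sqrt(35) - 10/15*156 = sqrt(35) - 10*1/15*156 = sqrt(35) - 2/3*156 = sqrt(35) - 104 = -104 + sqrt(35)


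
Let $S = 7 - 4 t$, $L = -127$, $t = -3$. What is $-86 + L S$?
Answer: $-2499$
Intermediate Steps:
$S = 19$ ($S = 7 - -12 = 7 + 12 = 19$)
$-86 + L S = -86 - 2413 = -2499$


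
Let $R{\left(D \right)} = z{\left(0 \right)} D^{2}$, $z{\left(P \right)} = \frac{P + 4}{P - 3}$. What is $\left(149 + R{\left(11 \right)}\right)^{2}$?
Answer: $\frac{1369}{9} \approx 152.11$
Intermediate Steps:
$z{\left(P \right)} = \frac{4 + P}{-3 + P}$
$R{\left(D \right)} = - \frac{4 D^{2}}{3}$ ($R{\left(D \right)} = \frac{4 + 0}{-3 + 0} D^{2} = \frac{1}{-3} \cdot 4 D^{2} = \left(- \frac{1}{3}\right) 4 D^{2} = - \frac{4 D^{2}}{3}$)
$\left(149 + R{\left(11 \right)}\right)^{2} = \left(149 - \frac{4 \cdot 11^{2}}{3}\right)^{2} = \left(149 - \frac{484}{3}\right)^{2} = \left(- \frac{37}{3}\right)^{2} = \frac{1369}{9}$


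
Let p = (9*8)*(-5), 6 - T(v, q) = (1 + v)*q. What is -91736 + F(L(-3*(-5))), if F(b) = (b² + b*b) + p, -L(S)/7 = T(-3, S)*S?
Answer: 28484704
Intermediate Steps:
T(v, q) = 6 - q*(1 + v) (T(v, q) = 6 - (1 + v)*q = 6 - q*(1 + v))
p = -360 (p = 72*(-5) = -360)
L(S) = -7*S*(6 + 2*S) (L(S) = -7*(6 - S - 1*S*(-3))*S = -7*(6 - S + 3*S)*S = -7*(6 + 2*S)*S = -7*S*(6 + 2*S))
F(b) = -360 + 2*b² (F(b) = (b² + b*b) - 360 = (b² + b²) - 360 = 2*b² - 360 = -360 + 2*b²)
-91736 + F(L(-3*(-5))) = -91736 + (-360 + 2*(14*(-3*(-5))*(-3 - (-3)*(-5)))²) = -91736 + (-360 + 2*(14*15*(-3 - 1*15))²) = -91736 + (-360 + 2*(14*15*(-3 - 15))²) = -91736 + (-360 + 2*(14*15*(-18))²) = -91736 + (-360 + 2*(-3780)²) = -91736 + (-360 + 2*14288400) = -91736 + (-360 + 28576800) = -91736 + 28576440 = 28484704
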